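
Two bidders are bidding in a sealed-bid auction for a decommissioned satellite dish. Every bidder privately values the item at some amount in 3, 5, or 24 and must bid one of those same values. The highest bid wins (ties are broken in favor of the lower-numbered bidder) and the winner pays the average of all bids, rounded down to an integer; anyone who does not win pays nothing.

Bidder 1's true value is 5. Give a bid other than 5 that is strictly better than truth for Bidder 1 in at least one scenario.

3

Suppose Bidder 2 bids 3.
Bid 5: wins, pays 4, utility 5 - 4 = 1.
Bid 3: wins, pays 3, utility 5 - 3 = 2.
So bidding 3 beats truth here (2 > 1).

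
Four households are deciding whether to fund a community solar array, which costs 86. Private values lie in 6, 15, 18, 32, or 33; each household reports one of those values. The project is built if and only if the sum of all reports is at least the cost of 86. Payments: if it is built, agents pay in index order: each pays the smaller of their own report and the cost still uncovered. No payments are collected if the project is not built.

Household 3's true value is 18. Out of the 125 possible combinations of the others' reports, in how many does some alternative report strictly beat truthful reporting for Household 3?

41

Others report (6, 32, 33): truth gives 0; report 15 gives 3 > 0. Violating.
Others report (6, 33, 32): truth gives 0; report 15 gives 3 > 0. Violating.
Others report (6, 33, 33): truth gives 0; report 15 gives 3 > 0. Violating.
Others report (15, 32, 32): truth gives 0; report 15 gives 3 > 0. Violating.
Others report (6, 6, 6): truth gives 0; no alternative beats it.
Others report (6, 6, 15): truth gives 0; no alternative beats it.
(Checking all 125 profiles: 41 have a profitable deviation, 84 do not.)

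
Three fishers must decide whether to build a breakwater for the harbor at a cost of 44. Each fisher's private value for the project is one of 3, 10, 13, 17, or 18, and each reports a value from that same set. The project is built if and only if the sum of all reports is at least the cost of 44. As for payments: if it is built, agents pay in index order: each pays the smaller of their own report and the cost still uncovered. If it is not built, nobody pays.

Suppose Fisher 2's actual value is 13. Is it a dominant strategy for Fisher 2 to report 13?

No

Consider the case where Fisher 1 reports 17 and Fisher 3 reports 17.
Truthful report 13: project built, pays 13, utility 13 - 13 = 0.
Report 10 instead: project built, pays 10, utility 13 - 10 = 3.
Since 3 > 0, reporting 10 is strictly better here, so truthful reporting is not dominant.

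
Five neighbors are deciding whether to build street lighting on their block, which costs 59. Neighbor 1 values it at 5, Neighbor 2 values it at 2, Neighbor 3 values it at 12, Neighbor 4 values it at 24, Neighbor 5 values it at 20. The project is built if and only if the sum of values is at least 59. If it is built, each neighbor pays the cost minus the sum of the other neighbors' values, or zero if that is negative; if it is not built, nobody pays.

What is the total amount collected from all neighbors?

45

Total value 63 ≥ cost 59, so it is built.
Neighbor 1: others sum to 58; max(0, 59 - 58) = 1.
Neighbor 2: others sum to 61; max(0, 59 - 61) = 0.
Neighbor 3: others sum to 51; max(0, 59 - 51) = 8.
Neighbor 4: others sum to 39; max(0, 59 - 39) = 20.
Neighbor 5: others sum to 43; max(0, 59 - 43) = 16.
Total collected = 1 + 0 + 8 + 20 + 16 = 45.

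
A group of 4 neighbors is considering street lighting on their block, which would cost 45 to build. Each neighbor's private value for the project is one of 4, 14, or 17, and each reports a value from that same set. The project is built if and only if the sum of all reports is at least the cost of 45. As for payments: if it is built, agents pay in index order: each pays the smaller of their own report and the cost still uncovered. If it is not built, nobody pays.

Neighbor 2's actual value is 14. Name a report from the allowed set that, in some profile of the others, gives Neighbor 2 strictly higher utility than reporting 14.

Suppose Neighbor 1 reports 14, Neighbor 3 reports 14 and Neighbor 4 reports 14.
Report 14: project built, pays 14, utility 14 - 14 = 0.
Report 4: project built, pays 4, utility 14 - 4 = 10.
So reporting 4 beats truth here (10 > 0).

4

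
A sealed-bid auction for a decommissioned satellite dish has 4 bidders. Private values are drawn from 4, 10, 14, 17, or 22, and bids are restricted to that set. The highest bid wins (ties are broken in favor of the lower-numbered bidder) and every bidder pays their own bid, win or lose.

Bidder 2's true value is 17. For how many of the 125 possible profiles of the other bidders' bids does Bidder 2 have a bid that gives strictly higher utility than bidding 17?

Others bid (4, 4, 4): truth gives 0; bid 10 gives 7 > 0. Violating.
Others bid (4, 4, 10): truth gives 0; bid 10 gives 7 > 0. Violating.
Others bid (4, 4, 14): truth gives 0; bid 14 gives 3 > 0. Violating.
Others bid (4, 4, 22): truth gives -17; bid 4 gives -4 > -17. Violating.
Others bid (4, 4, 17): truth gives 0; no alternative beats it.
Others bid (4, 10, 17): truth gives 0; no alternative beats it.
(Checking all 125 profiles: 95 have a profitable deviation, 30 do not.)

95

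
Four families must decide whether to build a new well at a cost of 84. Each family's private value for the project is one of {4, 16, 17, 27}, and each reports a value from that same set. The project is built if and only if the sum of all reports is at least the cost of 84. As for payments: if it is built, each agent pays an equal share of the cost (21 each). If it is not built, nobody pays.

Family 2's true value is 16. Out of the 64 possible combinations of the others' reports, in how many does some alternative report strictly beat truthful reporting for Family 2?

6

Others report (16, 27, 27): truth gives -5; report 4 gives 0 > -5. Violating.
Others report (17, 27, 27): truth gives -5; report 4 gives 0 > -5. Violating.
Others report (27, 16, 27): truth gives -5; report 4 gives 0 > -5. Violating.
Others report (27, 17, 27): truth gives -5; report 4 gives 0 > -5. Violating.
Others report (4, 4, 4): truth gives 0; no alternative beats it.
Others report (4, 4, 16): truth gives 0; no alternative beats it.
(Checking all 64 profiles: 6 have a profitable deviation, 58 do not.)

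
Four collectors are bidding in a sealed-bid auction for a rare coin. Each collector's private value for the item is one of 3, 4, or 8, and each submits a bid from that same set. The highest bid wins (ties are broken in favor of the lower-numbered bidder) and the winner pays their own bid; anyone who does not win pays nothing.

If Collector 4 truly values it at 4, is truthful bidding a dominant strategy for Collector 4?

Yes

Check each profile of the others' bids and compare truth against every alternative bid.
Others bid (3, 3, 3): truth gives 0, best alternative gives 0.
Others bid (3, 3, 4): truth gives 0, best alternative gives 0.
Others bid (3, 3, 8): truth gives 0, best alternative gives 0.
Others bid (3, 4, 3): truth gives 0, best alternative gives 0.
Others bid (3, 4, 4): truth gives 0, best alternative gives 0.
Others bid (3, 4, 8): truth gives 0, best alternative gives 0.
(Remaining 21 profiles checked similarly; truth is weakly best in each.)
In every case the truthful bid is at least as good as any alternative, so it is a dominant strategy.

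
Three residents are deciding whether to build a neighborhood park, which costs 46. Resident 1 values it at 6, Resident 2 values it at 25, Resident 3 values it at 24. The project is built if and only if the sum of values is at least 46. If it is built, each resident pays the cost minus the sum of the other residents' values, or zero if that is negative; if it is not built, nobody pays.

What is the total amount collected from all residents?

Total value 55 ≥ cost 46, so it is built.
Resident 1: others sum to 49; max(0, 46 - 49) = 0.
Resident 2: others sum to 30; max(0, 46 - 30) = 16.
Resident 3: others sum to 31; max(0, 46 - 31) = 15.
Total collected = 0 + 16 + 15 = 31.

31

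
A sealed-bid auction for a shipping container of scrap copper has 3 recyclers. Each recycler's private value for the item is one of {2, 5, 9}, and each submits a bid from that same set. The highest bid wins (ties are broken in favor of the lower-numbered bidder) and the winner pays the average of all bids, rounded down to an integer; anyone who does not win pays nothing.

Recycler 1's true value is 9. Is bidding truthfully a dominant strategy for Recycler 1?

Consider the case where Recycler 2 bids 2 and Recycler 3 bids 2.
Truthful bid 9: wins, pays 4, utility 9 - 4 = 5.
Bid 2 instead: wins, pays 2, utility 9 - 2 = 7.
Since 7 > 5, bidding 2 is strictly better here, so truthful bidding is not dominant.

No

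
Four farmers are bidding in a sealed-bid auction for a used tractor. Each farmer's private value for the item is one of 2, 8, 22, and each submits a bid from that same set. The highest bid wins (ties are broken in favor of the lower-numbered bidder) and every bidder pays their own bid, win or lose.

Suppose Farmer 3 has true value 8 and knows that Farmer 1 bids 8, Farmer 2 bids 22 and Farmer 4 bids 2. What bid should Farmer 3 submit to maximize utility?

2

Bid 2: loses but pays 2, utility -2.
Bid 8: loses but pays 8, utility -8.
Bid 22: loses but pays 22, utility -22.
The best choice is 2 with utility -2.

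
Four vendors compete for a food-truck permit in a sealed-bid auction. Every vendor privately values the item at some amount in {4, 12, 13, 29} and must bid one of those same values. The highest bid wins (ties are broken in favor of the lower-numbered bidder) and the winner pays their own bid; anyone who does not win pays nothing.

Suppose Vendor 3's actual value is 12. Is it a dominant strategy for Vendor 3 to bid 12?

Yes

Check each profile of the others' bids and compare truth against every alternative bid.
Others bid (4, 4, 4): truth gives 0, best alternative gives 0.
Others bid (4, 4, 12): truth gives 0, best alternative gives 0.
Others bid (4, 4, 13): truth gives 0, best alternative gives 0.
Others bid (4, 4, 29): truth gives 0, best alternative gives 0.
Others bid (4, 12, 4): truth gives 0, best alternative gives 0.
Others bid (4, 12, 12): truth gives 0, best alternative gives 0.
(Remaining 58 profiles checked similarly; truth is weakly best in each.)
In every case the truthful bid is at least as good as any alternative, so it is a dominant strategy.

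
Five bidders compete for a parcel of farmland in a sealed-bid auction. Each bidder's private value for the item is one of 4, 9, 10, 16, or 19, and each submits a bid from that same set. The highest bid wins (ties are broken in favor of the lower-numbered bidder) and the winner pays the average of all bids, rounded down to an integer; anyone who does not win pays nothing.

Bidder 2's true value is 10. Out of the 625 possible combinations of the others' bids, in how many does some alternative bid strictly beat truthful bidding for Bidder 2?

Others bid (4, 4, 4, 16): truth gives 0; bid 16 gives 2 > 0. Violating.
Others bid (4, 4, 9, 16): truth gives 0; bid 16 gives 1 > 0. Violating.
Others bid (4, 4, 16, 4): truth gives 0; bid 16 gives 2 > 0. Violating.
Others bid (4, 4, 16, 9): truth gives 0; bid 16 gives 1 > 0. Violating.
Others bid (4, 4, 4, 4): truth gives 5; no alternative beats it.
Others bid (4, 4, 4, 9): truth gives 4; no alternative beats it.
(Checking all 625 profiles: 29 have a profitable deviation, 596 do not.)

29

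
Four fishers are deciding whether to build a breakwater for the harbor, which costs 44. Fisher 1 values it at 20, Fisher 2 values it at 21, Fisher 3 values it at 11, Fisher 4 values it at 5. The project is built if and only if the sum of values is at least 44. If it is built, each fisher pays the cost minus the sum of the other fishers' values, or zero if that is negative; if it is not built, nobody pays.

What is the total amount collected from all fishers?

Total value 57 ≥ cost 44, so it is built.
Fisher 1: others sum to 37; max(0, 44 - 37) = 7.
Fisher 2: others sum to 36; max(0, 44 - 36) = 8.
Fisher 3: others sum to 46; max(0, 44 - 46) = 0.
Fisher 4: others sum to 52; max(0, 44 - 52) = 0.
Total collected = 7 + 8 + 0 + 0 = 15.

15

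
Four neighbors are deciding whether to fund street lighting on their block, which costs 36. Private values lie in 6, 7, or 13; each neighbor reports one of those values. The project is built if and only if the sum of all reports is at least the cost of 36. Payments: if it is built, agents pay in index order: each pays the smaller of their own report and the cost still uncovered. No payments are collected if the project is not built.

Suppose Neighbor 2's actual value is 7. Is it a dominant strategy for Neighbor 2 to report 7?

Consider the case where Neighbor 1 reports 6, Neighbor 3 reports 13 and Neighbor 4 reports 13.
Truthful report 7: project built, pays 7, utility 7 - 7 = 0.
Report 6 instead: project built, pays 6, utility 7 - 6 = 1.
Since 1 > 0, reporting 6 is strictly better here, so truthful reporting is not dominant.

No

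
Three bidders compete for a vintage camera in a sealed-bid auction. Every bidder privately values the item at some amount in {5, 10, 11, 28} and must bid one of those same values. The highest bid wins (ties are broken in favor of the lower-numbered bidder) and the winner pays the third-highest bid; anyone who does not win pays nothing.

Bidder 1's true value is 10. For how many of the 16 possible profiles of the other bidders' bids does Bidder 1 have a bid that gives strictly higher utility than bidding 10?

Others bid (5, 11): truth gives 0; bid 11 gives 5 > 0. Violating.
Others bid (5, 28): truth gives 0; bid 28 gives 5 > 0. Violating.
Others bid (11, 5): truth gives 0; bid 11 gives 5 > 0. Violating.
Others bid (28, 5): truth gives 0; bid 28 gives 5 > 0. Violating.
Others bid (5, 5): truth gives 5; no alternative beats it.
Others bid (5, 10): truth gives 5; no alternative beats it.
(Checking all 16 profiles: 4 have a profitable deviation, 12 do not.)

4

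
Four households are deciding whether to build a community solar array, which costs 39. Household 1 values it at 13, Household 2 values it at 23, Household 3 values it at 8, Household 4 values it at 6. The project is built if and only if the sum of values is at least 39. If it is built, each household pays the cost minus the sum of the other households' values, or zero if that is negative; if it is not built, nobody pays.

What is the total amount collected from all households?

Total value 50 ≥ cost 39, so it is built.
Household 1: others sum to 37; max(0, 39 - 37) = 2.
Household 2: others sum to 27; max(0, 39 - 27) = 12.
Household 3: others sum to 42; max(0, 39 - 42) = 0.
Household 4: others sum to 44; max(0, 39 - 44) = 0.
Total collected = 2 + 12 + 0 + 0 = 14.

14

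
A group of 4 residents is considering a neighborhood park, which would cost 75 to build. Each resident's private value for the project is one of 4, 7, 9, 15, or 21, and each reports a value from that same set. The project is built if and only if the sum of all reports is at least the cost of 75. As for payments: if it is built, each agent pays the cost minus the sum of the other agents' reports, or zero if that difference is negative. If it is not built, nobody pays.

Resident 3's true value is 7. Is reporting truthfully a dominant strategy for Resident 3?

Yes

Check each profile of the others' reports and compare truth against every alternative report.
Others report (4, 4, 4): truth gives 0, best alternative gives 0.
Others report (4, 4, 7): truth gives 0, best alternative gives 0.
Others report (4, 4, 9): truth gives 0, best alternative gives 0.
Others report (4, 4, 15): truth gives 0, best alternative gives 0.
Others report (4, 4, 21): truth gives 0, best alternative gives 0.
Others report (4, 7, 4): truth gives 0, best alternative gives 0.
(Remaining 119 profiles checked similarly; truth is weakly best in each.)
In every case the truthful report is at least as good as any alternative, so it is a dominant strategy.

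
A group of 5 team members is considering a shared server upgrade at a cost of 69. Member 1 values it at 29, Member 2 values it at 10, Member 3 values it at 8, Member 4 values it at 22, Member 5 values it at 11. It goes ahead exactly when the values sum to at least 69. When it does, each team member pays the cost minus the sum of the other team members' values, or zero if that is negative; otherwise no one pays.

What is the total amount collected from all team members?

Total value 80 ≥ cost 69, so it is built.
Member 1: others sum to 51; max(0, 69 - 51) = 18.
Member 2: others sum to 70; max(0, 69 - 70) = 0.
Member 3: others sum to 72; max(0, 69 - 72) = 0.
Member 4: others sum to 58; max(0, 69 - 58) = 11.
Member 5: others sum to 69; max(0, 69 - 69) = 0.
Total collected = 18 + 0 + 0 + 11 + 0 = 29.

29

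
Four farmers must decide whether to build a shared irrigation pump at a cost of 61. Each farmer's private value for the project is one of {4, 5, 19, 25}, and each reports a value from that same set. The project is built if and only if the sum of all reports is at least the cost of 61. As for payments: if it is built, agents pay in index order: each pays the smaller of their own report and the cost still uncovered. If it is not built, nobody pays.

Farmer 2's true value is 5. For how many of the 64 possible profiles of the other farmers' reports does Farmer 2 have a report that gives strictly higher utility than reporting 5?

Others report (19, 19, 19): truth gives 0; report 4 gives 1 > 0. Violating.
Others report (19, 19, 25): truth gives 0; report 4 gives 1 > 0. Violating.
Others report (19, 25, 19): truth gives 0; report 4 gives 1 > 0. Violating.
Others report (19, 25, 25): truth gives 0; report 4 gives 1 > 0. Violating.
Others report (4, 4, 4): truth gives 0; no alternative beats it.
Others report (4, 4, 5): truth gives 0; no alternative beats it.
(Checking all 64 profiles: 8 have a profitable deviation, 56 do not.)

8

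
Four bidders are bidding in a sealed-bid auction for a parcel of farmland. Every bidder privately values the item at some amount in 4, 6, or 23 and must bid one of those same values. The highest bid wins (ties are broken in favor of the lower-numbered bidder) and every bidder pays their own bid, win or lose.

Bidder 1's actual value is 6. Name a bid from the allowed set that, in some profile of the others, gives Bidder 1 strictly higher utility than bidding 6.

4

Suppose Bidder 2 bids 4, Bidder 3 bids 4 and Bidder 4 bids 4.
Bid 6: wins, pays 6, utility 6 - 6 = 0.
Bid 4: wins, pays 4, utility 6 - 4 = 2.
So bidding 4 beats truth here (2 > 0).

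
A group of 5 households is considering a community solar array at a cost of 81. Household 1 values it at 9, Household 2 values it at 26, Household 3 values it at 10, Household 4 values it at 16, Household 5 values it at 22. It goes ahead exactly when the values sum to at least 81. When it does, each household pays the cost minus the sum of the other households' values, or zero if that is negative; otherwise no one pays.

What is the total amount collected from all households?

Total value 83 ≥ cost 81, so it is built.
Household 1: others sum to 74; max(0, 81 - 74) = 7.
Household 2: others sum to 57; max(0, 81 - 57) = 24.
Household 3: others sum to 73; max(0, 81 - 73) = 8.
Household 4: others sum to 67; max(0, 81 - 67) = 14.
Household 5: others sum to 61; max(0, 81 - 61) = 20.
Total collected = 7 + 24 + 8 + 14 + 20 = 73.

73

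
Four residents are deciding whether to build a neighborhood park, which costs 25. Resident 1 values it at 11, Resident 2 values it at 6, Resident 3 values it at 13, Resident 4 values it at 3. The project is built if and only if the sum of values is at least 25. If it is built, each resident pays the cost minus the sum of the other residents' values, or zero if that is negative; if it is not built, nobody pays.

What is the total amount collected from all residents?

Total value 33 ≥ cost 25, so it is built.
Resident 1: others sum to 22; max(0, 25 - 22) = 3.
Resident 2: others sum to 27; max(0, 25 - 27) = 0.
Resident 3: others sum to 20; max(0, 25 - 20) = 5.
Resident 4: others sum to 30; max(0, 25 - 30) = 0.
Total collected = 3 + 0 + 5 + 0 = 8.

8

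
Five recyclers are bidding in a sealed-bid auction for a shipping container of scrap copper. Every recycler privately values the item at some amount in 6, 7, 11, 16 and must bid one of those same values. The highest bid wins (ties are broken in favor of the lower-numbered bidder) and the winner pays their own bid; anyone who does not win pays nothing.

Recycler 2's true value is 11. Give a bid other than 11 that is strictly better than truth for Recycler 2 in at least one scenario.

7

Suppose Recycler 1 bids 6, Recycler 3 bids 6, Recycler 4 bids 6 and Recycler 5 bids 6.
Bid 11: wins, pays 11, utility 11 - 11 = 0.
Bid 7: wins, pays 7, utility 11 - 7 = 4.
So bidding 7 beats truth here (4 > 0).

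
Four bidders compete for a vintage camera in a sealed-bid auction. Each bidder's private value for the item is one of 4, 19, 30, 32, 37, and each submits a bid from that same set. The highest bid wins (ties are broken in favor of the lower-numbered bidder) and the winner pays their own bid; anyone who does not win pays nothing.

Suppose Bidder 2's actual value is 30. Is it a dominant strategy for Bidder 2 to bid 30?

Consider the case where Bidder 1 bids 4, Bidder 3 bids 4 and Bidder 4 bids 4.
Truthful bid 30: wins, pays 30, utility 30 - 30 = 0.
Bid 19 instead: wins, pays 19, utility 30 - 19 = 11.
Since 11 > 0, bidding 19 is strictly better here, so truthful bidding is not dominant.

No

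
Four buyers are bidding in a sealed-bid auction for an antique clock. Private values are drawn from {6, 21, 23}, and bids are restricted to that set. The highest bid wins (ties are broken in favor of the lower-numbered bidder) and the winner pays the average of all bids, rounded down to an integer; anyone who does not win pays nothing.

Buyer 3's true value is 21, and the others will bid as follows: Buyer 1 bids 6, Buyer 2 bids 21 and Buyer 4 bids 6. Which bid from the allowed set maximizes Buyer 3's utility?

Bid 6: loses, pays 0, utility 0.
Bid 21: loses, pays 0, utility 0.
Bid 23: wins, pays 14, utility 21 - 14 = 7.
The best choice is 23 with utility 7.

23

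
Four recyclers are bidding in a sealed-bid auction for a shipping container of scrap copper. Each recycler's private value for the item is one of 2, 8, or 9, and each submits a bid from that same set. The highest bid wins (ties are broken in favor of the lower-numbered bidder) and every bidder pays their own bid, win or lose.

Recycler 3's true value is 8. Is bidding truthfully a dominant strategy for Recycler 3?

Consider the case where Recycler 1 bids 2, Recycler 2 bids 2 and Recycler 4 bids 9.
Truthful bid 8: loses but pays 8, utility -8.
Bid 2 instead: loses but pays 2, utility -2.
Since -2 > -8, bidding 2 is strictly better here, so truthful bidding is not dominant.

No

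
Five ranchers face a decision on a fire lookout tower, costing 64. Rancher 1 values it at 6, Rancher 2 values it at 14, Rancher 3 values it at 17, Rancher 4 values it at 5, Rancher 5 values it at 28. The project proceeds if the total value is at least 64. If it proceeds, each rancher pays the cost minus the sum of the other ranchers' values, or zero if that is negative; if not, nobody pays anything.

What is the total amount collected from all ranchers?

41

Total value 70 ≥ cost 64, so it is built.
Rancher 1: others sum to 64; max(0, 64 - 64) = 0.
Rancher 2: others sum to 56; max(0, 64 - 56) = 8.
Rancher 3: others sum to 53; max(0, 64 - 53) = 11.
Rancher 4: others sum to 65; max(0, 64 - 65) = 0.
Rancher 5: others sum to 42; max(0, 64 - 42) = 22.
Total collected = 0 + 8 + 11 + 0 + 22 = 41.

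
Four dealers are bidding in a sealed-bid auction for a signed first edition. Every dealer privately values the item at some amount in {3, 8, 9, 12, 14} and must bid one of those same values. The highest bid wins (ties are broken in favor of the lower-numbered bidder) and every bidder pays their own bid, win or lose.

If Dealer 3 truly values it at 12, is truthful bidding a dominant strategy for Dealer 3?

No

Consider the case where Dealer 1 bids 3, Dealer 2 bids 3 and Dealer 4 bids 3.
Truthful bid 12: wins, pays 12, utility 12 - 12 = 0.
Bid 8 instead: wins, pays 8, utility 12 - 8 = 4.
Since 4 > 0, bidding 8 is strictly better here, so truthful bidding is not dominant.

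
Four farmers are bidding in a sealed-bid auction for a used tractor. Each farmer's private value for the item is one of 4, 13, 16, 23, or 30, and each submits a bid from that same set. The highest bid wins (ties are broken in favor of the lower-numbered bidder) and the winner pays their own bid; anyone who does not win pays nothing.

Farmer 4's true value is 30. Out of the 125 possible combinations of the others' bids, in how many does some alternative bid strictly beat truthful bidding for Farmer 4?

27

Others bid (4, 4, 4): truth gives 0; bid 13 gives 17 > 0. Violating.
Others bid (4, 4, 13): truth gives 0; bid 16 gives 14 > 0. Violating.
Others bid (4, 4, 16): truth gives 0; bid 23 gives 7 > 0. Violating.
Others bid (4, 13, 4): truth gives 0; bid 16 gives 14 > 0. Violating.
Others bid (4, 4, 23): truth gives 0; no alternative beats it.
Others bid (4, 4, 30): truth gives 0; no alternative beats it.
(Checking all 125 profiles: 27 have a profitable deviation, 98 do not.)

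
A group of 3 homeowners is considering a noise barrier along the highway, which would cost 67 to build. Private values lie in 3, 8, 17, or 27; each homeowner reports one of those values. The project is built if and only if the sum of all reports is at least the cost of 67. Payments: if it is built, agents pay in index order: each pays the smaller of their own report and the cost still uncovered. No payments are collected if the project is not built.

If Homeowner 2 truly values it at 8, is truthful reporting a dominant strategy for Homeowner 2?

Yes

Check each profile of the others' reports and compare truth against every alternative report.
Others report (3, 3): truth gives 0, best alternative gives 0.
Others report (3, 8): truth gives 0, best alternative gives 0.
Others report (3, 17): truth gives 0, best alternative gives 0.
Others report (3, 27): truth gives 0, best alternative gives 0.
Others report (8, 3): truth gives 0, best alternative gives 0.
Others report (8, 8): truth gives 0, best alternative gives 0.
(Remaining 10 profiles checked similarly; truth is weakly best in each.)
In every case the truthful report is at least as good as any alternative, so it is a dominant strategy.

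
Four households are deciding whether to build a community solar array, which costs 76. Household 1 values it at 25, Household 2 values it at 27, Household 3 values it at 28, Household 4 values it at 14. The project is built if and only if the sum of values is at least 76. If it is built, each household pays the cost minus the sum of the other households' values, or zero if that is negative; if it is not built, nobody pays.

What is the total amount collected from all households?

Total value 94 ≥ cost 76, so it is built.
Household 1: others sum to 69; max(0, 76 - 69) = 7.
Household 2: others sum to 67; max(0, 76 - 67) = 9.
Household 3: others sum to 66; max(0, 76 - 66) = 10.
Household 4: others sum to 80; max(0, 76 - 80) = 0.
Total collected = 7 + 9 + 10 + 0 = 26.

26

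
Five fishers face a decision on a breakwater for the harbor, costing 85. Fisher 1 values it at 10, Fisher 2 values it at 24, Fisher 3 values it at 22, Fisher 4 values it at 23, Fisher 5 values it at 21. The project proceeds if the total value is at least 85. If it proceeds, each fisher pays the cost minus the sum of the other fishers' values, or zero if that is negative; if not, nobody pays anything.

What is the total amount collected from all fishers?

Total value 100 ≥ cost 85, so it is built.
Fisher 1: others sum to 90; max(0, 85 - 90) = 0.
Fisher 2: others sum to 76; max(0, 85 - 76) = 9.
Fisher 3: others sum to 78; max(0, 85 - 78) = 7.
Fisher 4: others sum to 77; max(0, 85 - 77) = 8.
Fisher 5: others sum to 79; max(0, 85 - 79) = 6.
Total collected = 0 + 9 + 7 + 8 + 6 = 30.

30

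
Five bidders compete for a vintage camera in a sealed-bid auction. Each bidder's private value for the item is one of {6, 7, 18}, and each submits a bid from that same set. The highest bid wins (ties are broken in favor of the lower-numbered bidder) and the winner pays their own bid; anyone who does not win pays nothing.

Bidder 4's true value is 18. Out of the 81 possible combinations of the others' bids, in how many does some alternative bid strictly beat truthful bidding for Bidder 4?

Others bid (6, 6, 6, 6): truth gives 0; bid 7 gives 11 > 0. Violating.
Others bid (6, 6, 6, 7): truth gives 0; bid 7 gives 11 > 0. Violating.
Others bid (6, 6, 6, 18): truth gives 0; no alternative beats it.
Others bid (6, 6, 7, 6): truth gives 0; no alternative beats it.
(Checking all 81 profiles: 2 have a profitable deviation, 79 do not.)

2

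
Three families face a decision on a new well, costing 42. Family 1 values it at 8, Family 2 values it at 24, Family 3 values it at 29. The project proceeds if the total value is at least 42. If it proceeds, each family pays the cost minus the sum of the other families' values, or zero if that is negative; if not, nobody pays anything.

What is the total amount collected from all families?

15

Total value 61 ≥ cost 42, so it is built.
Family 1: others sum to 53; max(0, 42 - 53) = 0.
Family 2: others sum to 37; max(0, 42 - 37) = 5.
Family 3: others sum to 32; max(0, 42 - 32) = 10.
Total collected = 0 + 5 + 10 = 15.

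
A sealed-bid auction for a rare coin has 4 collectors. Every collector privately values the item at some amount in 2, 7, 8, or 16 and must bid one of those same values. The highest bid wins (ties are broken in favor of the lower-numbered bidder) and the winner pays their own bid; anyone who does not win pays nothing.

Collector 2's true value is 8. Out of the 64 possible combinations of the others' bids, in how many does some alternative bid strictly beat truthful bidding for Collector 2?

Others bid (2, 2, 2): truth gives 0; bid 7 gives 1 > 0. Violating.
Others bid (2, 2, 7): truth gives 0; bid 7 gives 1 > 0. Violating.
Others bid (2, 7, 2): truth gives 0; bid 7 gives 1 > 0. Violating.
Others bid (2, 7, 7): truth gives 0; bid 7 gives 1 > 0. Violating.
Others bid (2, 2, 8): truth gives 0; no alternative beats it.
Others bid (2, 2, 16): truth gives 0; no alternative beats it.
(Checking all 64 profiles: 4 have a profitable deviation, 60 do not.)

4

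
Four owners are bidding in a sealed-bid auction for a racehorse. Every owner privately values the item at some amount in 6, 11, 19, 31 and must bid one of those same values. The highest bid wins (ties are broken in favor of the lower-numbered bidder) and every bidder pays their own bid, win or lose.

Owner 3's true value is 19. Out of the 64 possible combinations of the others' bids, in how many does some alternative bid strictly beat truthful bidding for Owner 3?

54

Others bid (6, 6, 6): truth gives 0; bid 11 gives 8 > 0. Violating.
Others bid (6, 6, 11): truth gives 0; bid 11 gives 8 > 0. Violating.
Others bid (6, 6, 31): truth gives -19; bid 6 gives -6 > -19. Violating.
Others bid (6, 11, 31): truth gives -19; bid 6 gives -6 > -19. Violating.
Others bid (6, 6, 19): truth gives 0; no alternative beats it.
Others bid (6, 11, 6): truth gives 0; no alternative beats it.
(Checking all 64 profiles: 54 have a profitable deviation, 10 do not.)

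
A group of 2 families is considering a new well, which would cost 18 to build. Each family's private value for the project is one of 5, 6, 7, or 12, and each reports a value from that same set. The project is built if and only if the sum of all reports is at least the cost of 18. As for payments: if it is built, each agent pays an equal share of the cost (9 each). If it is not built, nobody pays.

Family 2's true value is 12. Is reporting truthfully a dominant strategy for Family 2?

Yes

Check each profile of the others' reports and compare truth against every alternative report.
Others report (6): truth gives 3, best alternative gives 0.
Others report (7): truth gives 3, best alternative gives 0.
Others report (12): truth gives 3, best alternative gives 3.
Others report (5): truth gives 0, best alternative gives 0.
In every case the truthful report is at least as good as any alternative, so it is a dominant strategy.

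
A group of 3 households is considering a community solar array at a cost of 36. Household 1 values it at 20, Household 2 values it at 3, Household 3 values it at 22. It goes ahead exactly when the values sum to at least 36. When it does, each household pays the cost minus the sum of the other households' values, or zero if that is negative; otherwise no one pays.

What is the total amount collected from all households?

24

Total value 45 ≥ cost 36, so it is built.
Household 1: others sum to 25; max(0, 36 - 25) = 11.
Household 2: others sum to 42; max(0, 36 - 42) = 0.
Household 3: others sum to 23; max(0, 36 - 23) = 13.
Total collected = 11 + 0 + 13 = 24.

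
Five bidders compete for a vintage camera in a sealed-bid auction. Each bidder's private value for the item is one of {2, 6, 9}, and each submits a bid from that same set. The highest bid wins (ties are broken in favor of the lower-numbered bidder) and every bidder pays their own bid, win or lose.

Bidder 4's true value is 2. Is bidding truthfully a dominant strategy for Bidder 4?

Yes

Check each profile of the others' bids and compare truth against every alternative bid.
Others bid (2, 2, 2, 9): truth gives -2, best alternative gives -6.
Others bid (2, 2, 6, 2): truth gives -2, best alternative gives -6.
Others bid (2, 2, 6, 6): truth gives -2, best alternative gives -6.
Others bid (2, 2, 6, 9): truth gives -2, best alternative gives -6.
Others bid (2, 2, 9, 2): truth gives -2, best alternative gives -6.
Others bid (2, 2, 9, 6): truth gives -2, best alternative gives -6.
(Remaining 75 profiles checked similarly; truth is weakly best in each.)
In every case the truthful bid is at least as good as any alternative, so it is a dominant strategy.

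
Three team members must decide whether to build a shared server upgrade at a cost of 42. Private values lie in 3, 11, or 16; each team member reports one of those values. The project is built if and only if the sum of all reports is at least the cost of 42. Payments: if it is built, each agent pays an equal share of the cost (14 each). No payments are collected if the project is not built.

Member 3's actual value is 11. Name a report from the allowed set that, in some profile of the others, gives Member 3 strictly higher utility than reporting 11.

3

Suppose Member 1 reports 16 and Member 2 reports 16.
Report 11: project built, pays 14, utility 11 - 14 = -3.
Report 3: project not built, utility 0.
So reporting 3 beats truth here (0 > -3).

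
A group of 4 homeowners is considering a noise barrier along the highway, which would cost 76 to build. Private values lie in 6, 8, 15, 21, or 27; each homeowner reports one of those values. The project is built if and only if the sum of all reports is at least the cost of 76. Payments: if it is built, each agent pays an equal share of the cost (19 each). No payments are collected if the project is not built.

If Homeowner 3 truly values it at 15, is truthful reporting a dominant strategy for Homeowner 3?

No

Consider the case where Homeowner 1 reports 8, Homeowner 2 reports 27 and Homeowner 4 reports 27.
Truthful report 15: project built, pays 19, utility 15 - 19 = -4.
Report 6 instead: project not built, utility 0.
Since 0 > -4, reporting 6 is strictly better here, so truthful reporting is not dominant.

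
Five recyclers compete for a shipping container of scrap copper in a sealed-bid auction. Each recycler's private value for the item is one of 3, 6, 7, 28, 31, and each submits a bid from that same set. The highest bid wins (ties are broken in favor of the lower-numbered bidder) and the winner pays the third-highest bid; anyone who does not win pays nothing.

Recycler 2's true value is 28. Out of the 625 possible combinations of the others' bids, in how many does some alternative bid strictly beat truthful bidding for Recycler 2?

Others bid (3, 3, 3, 31): truth gives 0; bid 31 gives 25 > 0. Violating.
Others bid (3, 3, 6, 31): truth gives 0; bid 31 gives 22 > 0. Violating.
Others bid (3, 3, 7, 31): truth gives 0; bid 31 gives 21 > 0. Violating.
Others bid (3, 3, 31, 3): truth gives 0; bid 31 gives 25 > 0. Violating.
Others bid (3, 3, 3, 3): truth gives 25; no alternative beats it.
Others bid (3, 3, 3, 6): truth gives 25; no alternative beats it.
(Checking all 625 profiles: 108 have a profitable deviation, 517 do not.)

108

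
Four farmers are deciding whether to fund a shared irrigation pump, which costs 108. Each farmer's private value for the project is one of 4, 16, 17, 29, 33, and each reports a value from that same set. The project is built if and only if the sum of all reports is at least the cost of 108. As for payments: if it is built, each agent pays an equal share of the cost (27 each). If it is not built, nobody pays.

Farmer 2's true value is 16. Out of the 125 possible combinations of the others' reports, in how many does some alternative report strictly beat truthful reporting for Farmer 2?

Others report (29, 33, 33): truth gives -11; report 4 gives 0 > -11. Violating.
Others report (33, 29, 33): truth gives -11; report 4 gives 0 > -11. Violating.
Others report (33, 33, 29): truth gives -11; report 4 gives 0 > -11. Violating.
Others report (33, 33, 33): truth gives -11; report 4 gives 0 > -11. Violating.
Others report (4, 4, 4): truth gives 0; no alternative beats it.
Others report (4, 4, 16): truth gives 0; no alternative beats it.
(Checking all 125 profiles: 4 have a profitable deviation, 121 do not.)

4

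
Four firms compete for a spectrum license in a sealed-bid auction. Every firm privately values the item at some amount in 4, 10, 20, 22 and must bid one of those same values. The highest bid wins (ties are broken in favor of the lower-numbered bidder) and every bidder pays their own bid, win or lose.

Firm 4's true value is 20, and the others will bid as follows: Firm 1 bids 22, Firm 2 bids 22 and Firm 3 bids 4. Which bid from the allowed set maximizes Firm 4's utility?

Bid 4: loses but pays 4, utility -4.
Bid 10: loses but pays 10, utility -10.
Bid 20: loses but pays 20, utility -20.
Bid 22: loses but pays 22, utility -22.
The best choice is 4 with utility -4.

4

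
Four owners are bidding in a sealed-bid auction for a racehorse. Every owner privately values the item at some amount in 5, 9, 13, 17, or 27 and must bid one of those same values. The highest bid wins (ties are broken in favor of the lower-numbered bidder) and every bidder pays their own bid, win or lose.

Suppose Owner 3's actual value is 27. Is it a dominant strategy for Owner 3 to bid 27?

Consider the case where Owner 1 bids 5, Owner 2 bids 5 and Owner 4 bids 5.
Truthful bid 27: wins, pays 27, utility 27 - 27 = 0.
Bid 9 instead: wins, pays 9, utility 27 - 9 = 18.
Since 18 > 0, bidding 9 is strictly better here, so truthful bidding is not dominant.

No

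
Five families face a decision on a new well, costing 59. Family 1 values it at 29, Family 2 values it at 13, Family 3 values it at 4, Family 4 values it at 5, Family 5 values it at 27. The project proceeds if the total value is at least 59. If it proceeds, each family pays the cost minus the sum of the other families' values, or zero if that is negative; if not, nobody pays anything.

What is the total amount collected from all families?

Total value 78 ≥ cost 59, so it is built.
Family 1: others sum to 49; max(0, 59 - 49) = 10.
Family 2: others sum to 65; max(0, 59 - 65) = 0.
Family 3: others sum to 74; max(0, 59 - 74) = 0.
Family 4: others sum to 73; max(0, 59 - 73) = 0.
Family 5: others sum to 51; max(0, 59 - 51) = 8.
Total collected = 10 + 0 + 0 + 0 + 8 = 18.

18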